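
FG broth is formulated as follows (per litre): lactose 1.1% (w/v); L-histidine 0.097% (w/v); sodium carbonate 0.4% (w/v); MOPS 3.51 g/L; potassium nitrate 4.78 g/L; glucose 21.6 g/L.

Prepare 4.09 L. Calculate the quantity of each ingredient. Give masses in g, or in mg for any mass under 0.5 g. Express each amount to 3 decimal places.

lactose 44.990 g; L-histidine 3.967 g; sodium carbonate 16.360 g; MOPS 14.356 g; potassium nitrate 19.550 g; glucose 88.344 g

Working volume: 4.09 L.
lactose: 1.1 g per 100 mL × 4090 mL ÷ 100 = 44.990 g
L-histidine: 0.097 g per 100 mL × 4090 mL ÷ 100 = 3.967 g
sodium carbonate: 0.4% w/v = 4 g/L → 4 × 4.09 L = 16.360 g
MOPS: 3.51 g/L × 4.09 L = 14.356 g
potassium nitrate: 4.78 g/L × 4.09 L = 19.550 g
glucose: 21.6 g/L × 4.09 L = 88.344 g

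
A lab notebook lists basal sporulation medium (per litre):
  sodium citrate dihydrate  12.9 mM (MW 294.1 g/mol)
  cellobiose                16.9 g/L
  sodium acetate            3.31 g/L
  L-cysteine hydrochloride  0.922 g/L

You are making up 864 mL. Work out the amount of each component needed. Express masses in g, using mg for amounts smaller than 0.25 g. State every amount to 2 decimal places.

Working volume: 864 mL = 0.864 L.
sodium citrate dihydrate: 12.9 mmol/L × 294.1 g/mol × 0.864 L ÷ 1000 = 3.28 g
cellobiose: 16.9 g/L × 0.864 L = 14.60 g
sodium acetate: 3.31 g/L × 0.864 L = 2.86 g
L-cysteine hydrochloride: 0.922 g/L × 0.864 L = 0.80 g

sodium citrate dihydrate 3.28 g; cellobiose 14.60 g; sodium acetate 2.86 g; L-cysteine hydrochloride 0.80 g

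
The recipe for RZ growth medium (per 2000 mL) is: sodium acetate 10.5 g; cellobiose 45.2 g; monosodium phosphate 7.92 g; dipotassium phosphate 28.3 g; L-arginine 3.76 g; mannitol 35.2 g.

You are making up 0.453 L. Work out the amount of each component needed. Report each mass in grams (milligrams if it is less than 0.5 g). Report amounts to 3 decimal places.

Scale factor = 453 mL / 2000 mL = 0.2265.
sodium acetate: 10.5 g × (453 mL / 2000 mL) = 2.378 g
cellobiose: 45.2 g × (453 mL / 2000 mL) = 10.238 g
monosodium phosphate: 7.92 g × (453 mL / 2000 mL) = 1.794 g
dipotassium phosphate: 28.3 g × (453 mL / 2000 mL) = 6.410 g
L-arginine: 3.76 g × (453 mL / 2000 mL) = 0.852 g
mannitol: 35.2 g × (453 mL / 2000 mL) = 7.973 g

sodium acetate 2.378 g; cellobiose 10.238 g; monosodium phosphate 1.794 g; dipotassium phosphate 6.410 g; L-arginine 0.852 g; mannitol 7.973 g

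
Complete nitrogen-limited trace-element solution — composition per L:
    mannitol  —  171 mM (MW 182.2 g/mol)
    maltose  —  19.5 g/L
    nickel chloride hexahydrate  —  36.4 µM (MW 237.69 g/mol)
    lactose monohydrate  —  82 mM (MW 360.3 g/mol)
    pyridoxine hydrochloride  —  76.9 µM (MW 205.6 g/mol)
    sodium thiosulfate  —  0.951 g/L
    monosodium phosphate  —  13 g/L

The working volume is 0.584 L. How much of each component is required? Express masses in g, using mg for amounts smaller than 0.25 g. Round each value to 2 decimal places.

mannitol 18.20 g; maltose 11.39 g; nickel chloride hexahydrate 5.05 mg; lactose monohydrate 17.25 g; pyridoxine hydrochloride 9.23 mg; sodium thiosulfate 0.56 g; monosodium phosphate 7.59 g

Working volume: 0.584 L.
mannitol: 171 mmol/L × 182.2 g/mol × 0.584 L ÷ 1000 = 18.20 g
maltose: 19.5 g/L × 0.584 L = 11.39 g
nickel chloride hexahydrate: 36.4 µmol/L × 237.69 g/mol × 0.584 L ÷ 1000 = 5.05 mg
lactose monohydrate: 82 mmol/L × 360.3 g/mol × 0.584 L ÷ 1000 = 17.25 g
pyridoxine hydrochloride: 76.9 µmol/L × 205.6 g/mol × 0.584 L ÷ 1000 = 9.23 mg
sodium thiosulfate: 0.951 g/L × 0.584 L = 0.56 g
monosodium phosphate: 13 g/L × 0.584 L = 7.59 g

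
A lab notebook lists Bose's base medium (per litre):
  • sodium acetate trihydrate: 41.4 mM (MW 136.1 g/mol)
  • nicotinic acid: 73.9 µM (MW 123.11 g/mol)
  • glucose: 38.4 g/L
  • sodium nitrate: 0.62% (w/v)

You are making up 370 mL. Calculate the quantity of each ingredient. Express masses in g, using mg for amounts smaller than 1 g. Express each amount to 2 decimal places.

sodium acetate trihydrate 2.08 g; nicotinic acid 3.37 mg; glucose 14.21 g; sodium nitrate 2.29 g

Scale factor relative to 1 L: 0.37.
sodium acetate trihydrate: 41.4 mmol/L × 136.1 g/mol × 0.37 L ÷ 1000 = 2.08 g
nicotinic acid: 73.9 µmol/L × 123.11 g/mol × 0.37 L ÷ 1000 = 3.37 mg
glucose: 38.4 g/L × 0.37 L = 14.21 g
sodium nitrate: 0.62 g per 100 mL × 370 mL ÷ 100 = 2.29 g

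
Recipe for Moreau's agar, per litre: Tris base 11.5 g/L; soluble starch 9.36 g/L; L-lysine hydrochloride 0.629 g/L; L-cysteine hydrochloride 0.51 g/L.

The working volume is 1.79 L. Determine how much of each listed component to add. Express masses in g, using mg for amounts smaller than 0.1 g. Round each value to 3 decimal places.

Scale factor relative to 1 L: 1.79.
Tris base: 11.5 g/L × 1.79 L = 20.585 g
soluble starch: 9.36 g/L × 1.79 L = 16.754 g
L-lysine hydrochloride: 0.629 g/L × 1.79 L = 1.126 g
L-cysteine hydrochloride: 0.51 g/L × 1.79 L = 0.913 g

Tris base 20.585 g; soluble starch 16.754 g; L-lysine hydrochloride 1.126 g; L-cysteine hydrochloride 0.913 g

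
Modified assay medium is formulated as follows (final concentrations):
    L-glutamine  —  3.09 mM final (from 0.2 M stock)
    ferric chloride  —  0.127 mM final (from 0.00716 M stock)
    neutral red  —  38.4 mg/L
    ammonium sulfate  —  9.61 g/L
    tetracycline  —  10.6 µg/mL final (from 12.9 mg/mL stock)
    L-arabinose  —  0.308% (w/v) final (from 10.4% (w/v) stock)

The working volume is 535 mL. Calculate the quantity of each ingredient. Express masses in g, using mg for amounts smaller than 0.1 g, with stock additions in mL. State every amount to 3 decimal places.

Scale factor relative to 1 L: 0.535.
L-glutamine: C1V1 = C2V2 → 3.09 mM × 535 mL ÷ 200 mM = 8.266 mL
ferric chloride: C1V1 = C2V2 → 0.127 mM × 535 mL ÷ 7.16 mM = 9.490 mL
neutral red: 38.4 mg/L × 0.535 L = 20.544 mg
ammonium sulfate: 9.61 g/L × 0.535 L = 5.141 g
tetracycline: V = C2·V2/C1 = 10.6 µg/mL × 535 mL ÷ 12900 µg/mL = 0.440 mL
L-arabinose: V = C2·V2/C1 = 0.308% ÷ 10.4% × 535 mL = 15.844 mL

L-glutamine 8.266 mL; ferric chloride 9.490 mL; neutral red 20.544 mg; ammonium sulfate 5.141 g; tetracycline 0.440 mL; L-arabinose 15.844 mL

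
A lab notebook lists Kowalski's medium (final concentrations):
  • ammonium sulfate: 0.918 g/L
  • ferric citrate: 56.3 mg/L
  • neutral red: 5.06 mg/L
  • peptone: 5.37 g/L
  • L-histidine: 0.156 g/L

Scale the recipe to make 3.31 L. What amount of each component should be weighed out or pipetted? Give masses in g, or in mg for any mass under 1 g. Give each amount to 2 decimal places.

Working volume: 3.31 L.
ammonium sulfate: 0.918 g/L × 3.31 L = 3.04 g
ferric citrate: 56.3 mg/L × 3.31 L = 186.35 mg
neutral red: 5.06 mg/L × 3.31 L = 16.75 mg
peptone: 5.37 g/L × 3.31 L = 17.77 g
L-histidine: 0.156 g/L × 3.31 L = 0.51636 g = 516.36 mg

ammonium sulfate 3.04 g; ferric citrate 186.35 mg; neutral red 16.75 mg; peptone 17.77 g; L-histidine 516.36 mg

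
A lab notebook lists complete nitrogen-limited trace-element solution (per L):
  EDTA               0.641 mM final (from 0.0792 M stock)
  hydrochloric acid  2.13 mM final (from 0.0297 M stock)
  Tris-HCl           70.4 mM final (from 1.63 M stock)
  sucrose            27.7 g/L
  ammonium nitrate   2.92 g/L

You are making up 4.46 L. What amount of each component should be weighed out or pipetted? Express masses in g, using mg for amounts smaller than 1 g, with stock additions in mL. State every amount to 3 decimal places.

Scale factor relative to 1 L: 4.46.
EDTA: V = C2·V2/C1 = 0.641 mM × 4460 mL ÷ 79.2 mM = 36.097 mL
hydrochloric acid: dilute stock: 2.13 mM × 4460 mL ÷ 29.7 mM = 319.859 mL
Tris-HCl: V = C2·V2/C1 = 70.4 mM × 4460 mL ÷ 1630 mM = 192.628 mL
sucrose: 27.7 g/L × 4.46 L = 123.542 g
ammonium nitrate: 2.92 g/L × 4.46 L = 13.023 g

EDTA 36.097 mL; hydrochloric acid 319.859 mL; Tris-HCl 192.628 mL; sucrose 123.542 g; ammonium nitrate 13.023 g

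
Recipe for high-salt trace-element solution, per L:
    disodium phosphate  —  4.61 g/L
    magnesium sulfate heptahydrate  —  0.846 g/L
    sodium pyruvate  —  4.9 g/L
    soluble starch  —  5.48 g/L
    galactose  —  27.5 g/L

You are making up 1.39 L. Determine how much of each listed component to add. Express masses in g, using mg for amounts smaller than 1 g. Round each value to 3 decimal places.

disodium phosphate 6.408 g; magnesium sulfate heptahydrate 1.176 g; sodium pyruvate 6.811 g; soluble starch 7.617 g; galactose 38.225 g

Scale factor relative to 1 L: 1.39.
disodium phosphate: 4.61 g/L × 1.39 L = 6.408 g
magnesium sulfate heptahydrate: 0.846 g/L × 1.39 L = 1.176 g
sodium pyruvate: 4.9 g/L × 1.39 L = 6.811 g
soluble starch: 5.48 g/L × 1.39 L = 7.617 g
galactose: 27.5 g/L × 1.39 L = 38.225 g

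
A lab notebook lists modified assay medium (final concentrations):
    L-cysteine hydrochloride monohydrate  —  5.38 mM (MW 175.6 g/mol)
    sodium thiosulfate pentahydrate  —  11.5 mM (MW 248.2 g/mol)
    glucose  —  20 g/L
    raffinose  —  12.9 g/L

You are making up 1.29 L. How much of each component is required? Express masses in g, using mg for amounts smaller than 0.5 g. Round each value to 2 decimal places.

Working volume: 1.29 L.
L-cysteine hydrochloride monohydrate: 5.38 mmol/L × 175.6 g/mol × 1.29 L ÷ 1000 = 1.22 g
sodium thiosulfate pentahydrate: 11.5 mmol/L × 248.2 g/mol × 1.29 L ÷ 1000 = 3.68 g
glucose: 20 g/L × 1.29 L = 25.80 g
raffinose: 12.9 g/L × 1.29 L = 16.64 g

L-cysteine hydrochloride monohydrate 1.22 g; sodium thiosulfate pentahydrate 3.68 g; glucose 25.80 g; raffinose 16.64 g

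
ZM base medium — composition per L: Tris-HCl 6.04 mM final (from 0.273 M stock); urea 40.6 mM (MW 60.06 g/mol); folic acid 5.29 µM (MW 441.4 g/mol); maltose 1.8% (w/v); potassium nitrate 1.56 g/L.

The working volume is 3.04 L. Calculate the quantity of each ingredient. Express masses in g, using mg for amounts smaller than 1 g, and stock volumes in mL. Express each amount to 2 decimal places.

Scale factor relative to 1 L: 3.04.
Tris-HCl: dilute stock: 6.04 mM × 3040 mL ÷ 273 mM = 67.26 mL
urea: 40.6 mmol/L × 60.06 g/mol × 3.04 L ÷ 1000 = 7.41 g
folic acid: 5.29 µmol/L × 441.4 g/mol × 3.04 L ÷ 1000 = 7.10 mg
maltose: 1.8% w/v = 18 g/L → 18 × 3.04 L = 54.72 g
potassium nitrate: 1.56 g/L × 3.04 L = 4.74 g

Tris-HCl 67.26 mL; urea 7.41 g; folic acid 7.10 mg; maltose 54.72 g; potassium nitrate 4.74 g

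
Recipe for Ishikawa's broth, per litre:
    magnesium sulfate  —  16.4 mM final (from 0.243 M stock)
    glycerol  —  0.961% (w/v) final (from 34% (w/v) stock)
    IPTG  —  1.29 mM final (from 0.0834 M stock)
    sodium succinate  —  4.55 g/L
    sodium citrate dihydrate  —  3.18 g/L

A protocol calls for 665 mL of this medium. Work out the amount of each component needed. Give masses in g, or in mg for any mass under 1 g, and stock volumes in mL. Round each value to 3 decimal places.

magnesium sulfate 44.881 mL; glycerol 18.796 mL; IPTG 10.286 mL; sodium succinate 3.026 g; sodium citrate dihydrate 2.115 g

Working volume: 665 mL = 0.665 L.
magnesium sulfate: V = C2·V2/C1 = 16.4 mM × 665 mL ÷ 243 mM = 44.881 mL
glycerol: V = C2·V2/C1 = 0.961% ÷ 34% × 665 mL = 18.796 mL
IPTG: C1V1 = C2V2 → 1.29 mM × 665 mL ÷ 83.4 mM = 10.286 mL
sodium succinate: 4.55 g/L × 0.665 L = 3.026 g
sodium citrate dihydrate: 3.18 g/L × 0.665 L = 2.115 g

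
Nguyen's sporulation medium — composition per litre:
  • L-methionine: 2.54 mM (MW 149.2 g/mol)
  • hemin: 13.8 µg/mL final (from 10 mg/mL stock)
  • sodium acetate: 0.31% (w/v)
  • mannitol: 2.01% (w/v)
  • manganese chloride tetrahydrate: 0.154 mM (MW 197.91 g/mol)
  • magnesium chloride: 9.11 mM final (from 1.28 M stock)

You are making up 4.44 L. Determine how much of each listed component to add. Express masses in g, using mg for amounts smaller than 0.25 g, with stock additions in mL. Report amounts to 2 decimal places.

Working volume: 4.44 L.
L-methionine: 2.54 mmol/L × 149.2 g/mol × 4.44 L ÷ 1000 = 1.68 g
hemin: C1V1 = C2V2 → 13.8 µg/mL × 4440 mL ÷ 10000 µg/mL = 6.13 mL
sodium acetate: 0.31 g per 100 mL × 4440 mL ÷ 100 = 13.76 g
mannitol: 2.01% w/v = 20.1 g/L → 20.1 × 4.44 L = 89.24 g
manganese chloride tetrahydrate: 0.154 mmol/L × 197.91 mg/mmol × 4.44 L = 135.32 mg
magnesium chloride: V = C2·V2/C1 = 9.11 mM × 4440 mL ÷ 1280 mM = 31.60 mL

L-methionine 1.68 g; hemin 6.13 mL; sodium acetate 13.76 g; mannitol 89.24 g; manganese chloride tetrahydrate 135.32 mg; magnesium chloride 31.60 mL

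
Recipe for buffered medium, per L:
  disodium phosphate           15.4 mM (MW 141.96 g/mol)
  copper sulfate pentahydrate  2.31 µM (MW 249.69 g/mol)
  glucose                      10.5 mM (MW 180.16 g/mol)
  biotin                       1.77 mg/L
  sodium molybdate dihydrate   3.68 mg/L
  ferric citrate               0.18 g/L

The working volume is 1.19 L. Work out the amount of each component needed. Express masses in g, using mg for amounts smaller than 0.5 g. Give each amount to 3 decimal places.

disodium phosphate 2.602 g; copper sulfate pentahydrate 0.686 mg; glucose 2.251 g; biotin 2.106 mg; sodium molybdate dihydrate 4.379 mg; ferric citrate 214.200 mg

Working volume: 1.19 L.
disodium phosphate: 15.4 mmol/L × 141.96 g/mol × 1.19 L ÷ 1000 = 2.602 g
copper sulfate pentahydrate: 2.31 µmol/L × 249.69 g/mol × 1.19 L ÷ 1000 = 0.686 mg
glucose: 10.5 mmol/L × 180.16 g/mol × 1.19 L ÷ 1000 = 2.251 g
biotin: 1.77 mg/L × 1.19 L = 2.106 mg
sodium molybdate dihydrate: 3.68 mg/L × 1.19 L = 4.379 mg
ferric citrate: 0.18 g/L × 1.19 L = 0.2142 g = 214.200 mg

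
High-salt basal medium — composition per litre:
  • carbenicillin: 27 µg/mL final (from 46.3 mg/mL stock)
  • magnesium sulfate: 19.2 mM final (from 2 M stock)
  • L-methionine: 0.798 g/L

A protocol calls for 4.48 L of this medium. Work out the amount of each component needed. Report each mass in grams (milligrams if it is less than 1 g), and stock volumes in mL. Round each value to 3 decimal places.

carbenicillin 2.613 mL; magnesium sulfate 43.008 mL; L-methionine 3.575 g

Scale factor relative to 1 L: 4.48.
carbenicillin: C1V1 = C2V2 → 27 µg/mL × 4480 mL ÷ 46300 µg/mL = 2.613 mL
magnesium sulfate: C1V1 = C2V2 → 19.2 mM × 4480 mL ÷ 2000 mM = 43.008 mL
L-methionine: 0.798 g/L × 4.48 L = 3.575 g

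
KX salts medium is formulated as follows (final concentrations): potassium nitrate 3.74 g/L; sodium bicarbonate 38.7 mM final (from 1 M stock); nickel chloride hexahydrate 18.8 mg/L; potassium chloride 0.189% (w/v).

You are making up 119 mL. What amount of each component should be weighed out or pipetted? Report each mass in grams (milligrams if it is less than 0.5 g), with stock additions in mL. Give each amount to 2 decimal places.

Target volume = 119 mL = 0.119 L.
potassium nitrate: 3.74 g/L × 0.119 L = 0.44506 g = 445.06 mg
sodium bicarbonate: dilute stock: 38.7 mM × 119 mL ÷ 1000 mM = 4.61 mL
nickel chloride hexahydrate: 18.8 mg/L × 0.119 L = 2.24 mg
potassium chloride: 0.189 g per 100 mL × 119 mL ÷ 100 = 0.22491 g = 224.91 mg

potassium nitrate 445.06 mg; sodium bicarbonate 4.61 mL; nickel chloride hexahydrate 2.24 mg; potassium chloride 224.91 mg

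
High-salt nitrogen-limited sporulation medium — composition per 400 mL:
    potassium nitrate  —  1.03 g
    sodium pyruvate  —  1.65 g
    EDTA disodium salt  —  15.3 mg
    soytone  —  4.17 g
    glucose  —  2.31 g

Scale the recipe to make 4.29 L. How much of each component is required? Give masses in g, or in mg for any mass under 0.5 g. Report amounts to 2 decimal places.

potassium nitrate 11.05 g; sodium pyruvate 17.70 g; EDTA disodium salt 164.09 mg; soytone 44.72 g; glucose 24.77 g

Ratio of target to recipe volume: 4290 / 400 = 10.725.
potassium nitrate: 1.03 g × (4290 mL / 400 mL) = 11.05 g
sodium pyruvate: 1.65 g × (4290 mL / 400 mL) = 17.70 g
EDTA disodium salt: 15.3 mg × (4290 mL / 400 mL) = 164.09 mg
soytone: 4.17 g × (4290 mL / 400 mL) = 44.72 g
glucose: 2.31 g × (4290 mL / 400 mL) = 24.77 g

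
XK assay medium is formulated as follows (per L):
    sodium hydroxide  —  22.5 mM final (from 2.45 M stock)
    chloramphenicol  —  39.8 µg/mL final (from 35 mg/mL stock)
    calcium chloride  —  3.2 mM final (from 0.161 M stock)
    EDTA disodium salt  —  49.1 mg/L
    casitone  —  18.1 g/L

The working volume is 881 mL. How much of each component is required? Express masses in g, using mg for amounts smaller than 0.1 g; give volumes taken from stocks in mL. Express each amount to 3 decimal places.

sodium hydroxide 8.091 mL; chloramphenicol 1.002 mL; calcium chloride 17.511 mL; EDTA disodium salt 43.257 mg; casitone 15.946 g

Target volume = 881 mL = 0.881 L.
sodium hydroxide: C1V1 = C2V2 → 22.5 mM × 881 mL ÷ 2450 mM = 8.091 mL
chloramphenicol: dilute stock: 39.8 µg/mL × 881 mL ÷ 35000 µg/mL = 1.002 mL
calcium chloride: C1V1 = C2V2 → 3.2 mM × 881 mL ÷ 161 mM = 17.511 mL
EDTA disodium salt: 49.1 mg/L × 0.881 L = 43.257 mg
casitone: 18.1 g/L × 0.881 L = 15.946 g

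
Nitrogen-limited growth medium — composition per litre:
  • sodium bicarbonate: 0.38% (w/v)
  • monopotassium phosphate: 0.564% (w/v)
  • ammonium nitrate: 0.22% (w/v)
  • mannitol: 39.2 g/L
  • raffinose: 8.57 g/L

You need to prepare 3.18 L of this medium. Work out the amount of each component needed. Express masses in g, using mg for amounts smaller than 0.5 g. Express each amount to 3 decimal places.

sodium bicarbonate 12.084 g; monopotassium phosphate 17.935 g; ammonium nitrate 6.996 g; mannitol 124.656 g; raffinose 27.253 g

Scale factor relative to 1 L: 3.18.
sodium bicarbonate: 0.38 g per 100 mL × 3180 mL ÷ 100 = 12.084 g
monopotassium phosphate: 0.564 g per 100 mL × 3180 mL ÷ 100 = 17.935 g
ammonium nitrate: 0.22% w/v = 2.2 g/L → 2.2 × 3.18 L = 6.996 g
mannitol: 39.2 g/L × 3.18 L = 124.656 g
raffinose: 8.57 g/L × 3.18 L = 27.253 g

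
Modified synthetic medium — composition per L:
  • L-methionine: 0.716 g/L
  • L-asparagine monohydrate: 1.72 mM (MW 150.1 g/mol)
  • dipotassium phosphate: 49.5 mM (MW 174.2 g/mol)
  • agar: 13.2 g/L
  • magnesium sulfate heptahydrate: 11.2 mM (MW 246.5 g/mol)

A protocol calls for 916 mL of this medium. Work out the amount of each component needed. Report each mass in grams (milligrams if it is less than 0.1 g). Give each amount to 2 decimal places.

Working volume: 916 mL = 0.916 L.
L-methionine: 0.716 g/L × 0.916 L = 0.66 g
L-asparagine monohydrate: 1.72 mmol/L × 150.1 g/mol × 0.916 L ÷ 1000 = 0.24 g
dipotassium phosphate: 49.5 mmol/L × 174.2 g/mol × 0.916 L ÷ 1000 = 7.90 g
agar: 13.2 g/L × 0.916 L = 12.09 g
magnesium sulfate heptahydrate: 11.2 mmol/L × 246.5 g/mol × 0.916 L ÷ 1000 = 2.53 g

L-methionine 0.66 g; L-asparagine monohydrate 0.24 g; dipotassium phosphate 7.90 g; agar 12.09 g; magnesium sulfate heptahydrate 2.53 g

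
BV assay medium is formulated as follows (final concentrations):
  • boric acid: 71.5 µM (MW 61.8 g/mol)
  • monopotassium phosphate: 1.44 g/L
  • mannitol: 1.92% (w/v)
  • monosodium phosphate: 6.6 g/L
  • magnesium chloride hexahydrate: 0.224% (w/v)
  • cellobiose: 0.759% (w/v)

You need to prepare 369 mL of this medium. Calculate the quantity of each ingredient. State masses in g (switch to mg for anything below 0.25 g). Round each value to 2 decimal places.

boric acid 1.63 mg; monopotassium phosphate 0.53 g; mannitol 7.08 g; monosodium phosphate 2.44 g; magnesium chloride hexahydrate 0.83 g; cellobiose 2.80 g

Target volume = 369 mL = 0.369 L.
boric acid: 71.5 µmol/L × 61.8 g/mol × 0.369 L ÷ 1000 = 1.63 mg
monopotassium phosphate: 1.44 g/L × 0.369 L = 0.53 g
mannitol: 1.92 g per 100 mL × 369 mL ÷ 100 = 7.08 g
monosodium phosphate: 6.6 g/L × 0.369 L = 2.44 g
magnesium chloride hexahydrate: 0.224% w/v = 2.24 g/L → 2.24 × 0.369 L = 0.83 g
cellobiose: 0.759% w/v = 7.59 g/L → 7.59 × 0.369 L = 2.80 g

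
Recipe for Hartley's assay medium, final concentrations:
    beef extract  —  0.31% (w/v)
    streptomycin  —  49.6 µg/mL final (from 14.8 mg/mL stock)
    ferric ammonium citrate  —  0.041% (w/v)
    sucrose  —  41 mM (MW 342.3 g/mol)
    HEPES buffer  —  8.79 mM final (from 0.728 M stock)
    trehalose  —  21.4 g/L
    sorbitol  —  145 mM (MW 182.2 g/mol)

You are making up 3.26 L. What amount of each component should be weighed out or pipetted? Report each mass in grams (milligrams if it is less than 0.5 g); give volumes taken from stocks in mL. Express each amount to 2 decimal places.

beef extract 10.11 g; streptomycin 10.93 mL; ferric ammonium citrate 1.34 g; sucrose 45.75 g; HEPES buffer 39.36 mL; trehalose 69.76 g; sorbitol 86.13 g

Scale factor relative to 1 L: 3.26.
beef extract: 0.31 g per 100 mL × 3260 mL ÷ 100 = 10.11 g
streptomycin: C1V1 = C2V2 → 49.6 µg/mL × 3260 mL ÷ 14800 µg/mL = 10.93 mL
ferric ammonium citrate: 0.041 g per 100 mL × 3260 mL ÷ 100 = 1.34 g
sucrose: 41 mmol/L × 342.3 g/mol × 3.26 L ÷ 1000 = 45.75 g
HEPES buffer: V = C2·V2/C1 = 8.79 mM × 3260 mL ÷ 728 mM = 39.36 mL
trehalose: 21.4 g/L × 3.26 L = 69.76 g
sorbitol: 145 mmol/L × 182.2 g/mol × 3.26 L ÷ 1000 = 86.13 g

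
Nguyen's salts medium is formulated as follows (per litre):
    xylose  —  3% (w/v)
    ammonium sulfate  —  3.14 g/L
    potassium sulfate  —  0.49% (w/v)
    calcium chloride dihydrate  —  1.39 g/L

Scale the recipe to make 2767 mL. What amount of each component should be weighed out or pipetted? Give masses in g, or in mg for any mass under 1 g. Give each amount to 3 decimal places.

Scale factor relative to 1 L: 2.767.
xylose: 3 g per 100 mL × 2767 mL ÷ 100 = 83.010 g
ammonium sulfate: 3.14 g/L × 2.767 L = 8.688 g
potassium sulfate: 0.49 g per 100 mL × 2767 mL ÷ 100 = 13.558 g
calcium chloride dihydrate: 1.39 g/L × 2.767 L = 3.846 g

xylose 83.010 g; ammonium sulfate 8.688 g; potassium sulfate 13.558 g; calcium chloride dihydrate 3.846 g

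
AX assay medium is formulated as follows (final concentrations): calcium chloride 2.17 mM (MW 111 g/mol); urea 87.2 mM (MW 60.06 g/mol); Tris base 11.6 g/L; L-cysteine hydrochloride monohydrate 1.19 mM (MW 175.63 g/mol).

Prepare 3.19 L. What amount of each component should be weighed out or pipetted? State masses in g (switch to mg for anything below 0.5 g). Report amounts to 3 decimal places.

Scale factor relative to 1 L: 3.19.
calcium chloride: 2.17 mmol/L × 111 g/mol × 3.19 L ÷ 1000 = 0.768 g
urea: 87.2 mmol/L × 60.06 g/mol × 3.19 L ÷ 1000 = 16.707 g
Tris base: 11.6 g/L × 3.19 L = 37.004 g
L-cysteine hydrochloride monohydrate: 1.19 mmol/L × 175.63 g/mol × 3.19 L ÷ 1000 = 0.667 g

calcium chloride 0.768 g; urea 16.707 g; Tris base 37.004 g; L-cysteine hydrochloride monohydrate 0.667 g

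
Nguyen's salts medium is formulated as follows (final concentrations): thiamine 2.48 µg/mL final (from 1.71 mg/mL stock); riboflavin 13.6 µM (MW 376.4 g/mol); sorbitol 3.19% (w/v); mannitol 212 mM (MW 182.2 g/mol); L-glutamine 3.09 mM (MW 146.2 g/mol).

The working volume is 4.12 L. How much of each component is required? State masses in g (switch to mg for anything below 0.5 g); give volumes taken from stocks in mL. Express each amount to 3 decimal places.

Scale factor relative to 1 L: 4.12.
thiamine: V = C2·V2/C1 = 2.48 µg/mL × 4120 mL ÷ 1710 µg/mL = 5.975 mL
riboflavin: 13.6 µmol/L × 376.4 g/mol × 4.12 L ÷ 1000 = 21.090 mg
sorbitol: 3.19% w/v = 31.9 g/L → 31.9 × 4.12 L = 131.428 g
mannitol: 212 mmol/L × 182.2 g/mol × 4.12 L ÷ 1000 = 159.141 g
L-glutamine: 3.09 mmol/L × 146.2 g/mol × 4.12 L ÷ 1000 = 1.861 g

thiamine 5.975 mL; riboflavin 21.090 mg; sorbitol 131.428 g; mannitol 159.141 g; L-glutamine 1.861 g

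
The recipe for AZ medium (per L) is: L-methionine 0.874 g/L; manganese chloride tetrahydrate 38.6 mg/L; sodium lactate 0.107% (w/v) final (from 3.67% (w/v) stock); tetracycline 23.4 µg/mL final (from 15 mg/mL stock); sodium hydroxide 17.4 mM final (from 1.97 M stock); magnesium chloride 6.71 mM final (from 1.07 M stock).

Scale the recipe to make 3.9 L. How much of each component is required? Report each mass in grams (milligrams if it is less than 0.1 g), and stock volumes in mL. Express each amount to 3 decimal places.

Scale factor relative to 1 L: 3.9.
L-methionine: 0.874 g/L × 3.9 L = 3.409 g
manganese chloride tetrahydrate: 38.6 mg/L × 3.9 L = 150.54 mg = 0.151 g
sodium lactate: V = C2·V2/C1 = 0.107% ÷ 3.67% × 3900 mL = 113.706 mL
tetracycline: C1V1 = C2V2 → 23.4 µg/mL × 3900 mL ÷ 15000 µg/mL = 6.084 mL
sodium hydroxide: C1V1 = C2V2 → 17.4 mM × 3900 mL ÷ 1970 mM = 34.447 mL
magnesium chloride: V = C2·V2/C1 = 6.71 mM × 3900 mL ÷ 1070 mM = 24.457 mL

L-methionine 3.409 g; manganese chloride tetrahydrate 0.151 g; sodium lactate 113.706 mL; tetracycline 6.084 mL; sodium hydroxide 34.447 mL; magnesium chloride 24.457 mL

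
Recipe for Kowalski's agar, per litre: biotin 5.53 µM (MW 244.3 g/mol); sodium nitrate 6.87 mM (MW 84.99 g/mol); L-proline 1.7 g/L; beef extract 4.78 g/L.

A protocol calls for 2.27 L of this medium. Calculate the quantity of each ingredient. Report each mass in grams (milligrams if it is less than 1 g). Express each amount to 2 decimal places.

Scale factor relative to 1 L: 2.27.
biotin: 5.53 µmol/L × 244.3 g/mol × 2.27 L ÷ 1000 = 3.07 mg
sodium nitrate: 6.87 mmol/L × 84.99 g/mol × 2.27 L ÷ 1000 = 1.33 g
L-proline: 1.7 g/L × 2.27 L = 3.86 g
beef extract: 4.78 g/L × 2.27 L = 10.85 g

biotin 3.07 mg; sodium nitrate 1.33 g; L-proline 3.86 g; beef extract 10.85 g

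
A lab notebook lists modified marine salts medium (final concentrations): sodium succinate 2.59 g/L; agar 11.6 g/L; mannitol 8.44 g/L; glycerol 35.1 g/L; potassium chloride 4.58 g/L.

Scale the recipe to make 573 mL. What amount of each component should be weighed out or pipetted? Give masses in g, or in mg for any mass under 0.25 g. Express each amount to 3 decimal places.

Target volume = 573 mL = 0.573 L.
sodium succinate: 2.59 g/L × 0.573 L = 1.484 g
agar: 11.6 g/L × 0.573 L = 6.647 g
mannitol: 8.44 g/L × 0.573 L = 4.836 g
glycerol: 35.1 g/L × 0.573 L = 20.112 g
potassium chloride: 4.58 g/L × 0.573 L = 2.624 g

sodium succinate 1.484 g; agar 6.647 g; mannitol 4.836 g; glycerol 20.112 g; potassium chloride 2.624 g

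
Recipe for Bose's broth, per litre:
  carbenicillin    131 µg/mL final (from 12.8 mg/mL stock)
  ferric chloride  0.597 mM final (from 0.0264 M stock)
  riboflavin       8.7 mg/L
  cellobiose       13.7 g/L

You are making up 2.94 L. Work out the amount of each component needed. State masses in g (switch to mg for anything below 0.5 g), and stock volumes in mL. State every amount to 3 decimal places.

carbenicillin 30.089 mL; ferric chloride 66.484 mL; riboflavin 25.578 mg; cellobiose 40.278 g

Scale factor relative to 1 L: 2.94.
carbenicillin: V = C2·V2/C1 = 131 µg/mL × 2940 mL ÷ 12800 µg/mL = 30.089 mL
ferric chloride: dilute stock: 0.597 mM × 2940 mL ÷ 26.4 mM = 66.484 mL
riboflavin: 8.7 mg/L × 2.94 L = 25.578 mg
cellobiose: 13.7 g/L × 2.94 L = 40.278 g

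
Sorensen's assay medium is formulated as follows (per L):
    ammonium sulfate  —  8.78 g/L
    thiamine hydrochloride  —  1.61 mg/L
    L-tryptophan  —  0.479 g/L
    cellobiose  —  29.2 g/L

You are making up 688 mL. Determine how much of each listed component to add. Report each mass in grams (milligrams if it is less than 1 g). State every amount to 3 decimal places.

Working volume: 688 mL = 0.688 L.
ammonium sulfate: 8.78 g/L × 0.688 L = 6.041 g
thiamine hydrochloride: 1.61 mg/L × 0.688 L = 1.108 mg
L-tryptophan: 0.479 g/L × 0.688 L = 0.329552 g = 329.552 mg
cellobiose: 29.2 g/L × 0.688 L = 20.090 g

ammonium sulfate 6.041 g; thiamine hydrochloride 1.108 mg; L-tryptophan 329.552 mg; cellobiose 20.090 g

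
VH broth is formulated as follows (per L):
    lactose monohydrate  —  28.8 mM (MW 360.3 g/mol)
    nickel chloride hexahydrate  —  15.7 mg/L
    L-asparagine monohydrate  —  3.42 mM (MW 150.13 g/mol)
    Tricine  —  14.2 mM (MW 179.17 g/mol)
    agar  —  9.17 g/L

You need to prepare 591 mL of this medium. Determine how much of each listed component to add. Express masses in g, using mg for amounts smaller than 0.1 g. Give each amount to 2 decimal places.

Scale factor relative to 1 L: 0.591.
lactose monohydrate: 28.8 mmol/L × 360.3 g/mol × 0.591 L ÷ 1000 = 6.13 g
nickel chloride hexahydrate: 15.7 mg/L × 0.591 L = 9.28 mg
L-asparagine monohydrate: 3.42 mmol/L × 150.13 g/mol × 0.591 L ÷ 1000 = 0.30 g
Tricine: 14.2 mmol/L × 179.17 g/mol × 0.591 L ÷ 1000 = 1.50 g
agar: 9.17 g/L × 0.591 L = 5.42 g

lactose monohydrate 6.13 g; nickel chloride hexahydrate 9.28 mg; L-asparagine monohydrate 0.30 g; Tricine 1.50 g; agar 5.42 g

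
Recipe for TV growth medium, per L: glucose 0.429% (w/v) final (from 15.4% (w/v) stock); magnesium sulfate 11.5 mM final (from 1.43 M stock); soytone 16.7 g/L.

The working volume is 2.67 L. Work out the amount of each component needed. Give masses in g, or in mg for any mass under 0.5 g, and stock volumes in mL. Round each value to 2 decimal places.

glucose 74.38 mL; magnesium sulfate 21.47 mL; soytone 44.59 g

Working volume: 2.67 L.
glucose: dilute stock: 0.429% ÷ 15.4% × 2670 mL = 74.38 mL
magnesium sulfate: C1V1 = C2V2 → 11.5 mM × 2670 mL ÷ 1430 mM = 21.47 mL
soytone: 16.7 g/L × 2.67 L = 44.59 g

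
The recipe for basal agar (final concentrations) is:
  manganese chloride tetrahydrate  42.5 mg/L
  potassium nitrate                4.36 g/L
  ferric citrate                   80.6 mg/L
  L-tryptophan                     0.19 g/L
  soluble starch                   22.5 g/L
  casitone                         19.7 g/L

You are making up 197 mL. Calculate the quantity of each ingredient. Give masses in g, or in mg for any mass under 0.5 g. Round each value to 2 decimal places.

Target volume = 197 mL = 0.197 L.
manganese chloride tetrahydrate: 42.5 mg/L × 0.197 L = 8.37 mg
potassium nitrate: 4.36 g/L × 0.197 L = 0.86 g
ferric citrate: 80.6 mg/L × 0.197 L = 15.88 mg
L-tryptophan: 0.19 g/L × 0.197 L = 0.03743 g = 37.43 mg
soluble starch: 22.5 g/L × 0.197 L = 4.43 g
casitone: 19.7 g/L × 0.197 L = 3.88 g

manganese chloride tetrahydrate 8.37 mg; potassium nitrate 0.86 g; ferric citrate 15.88 mg; L-tryptophan 37.43 mg; soluble starch 4.43 g; casitone 3.88 g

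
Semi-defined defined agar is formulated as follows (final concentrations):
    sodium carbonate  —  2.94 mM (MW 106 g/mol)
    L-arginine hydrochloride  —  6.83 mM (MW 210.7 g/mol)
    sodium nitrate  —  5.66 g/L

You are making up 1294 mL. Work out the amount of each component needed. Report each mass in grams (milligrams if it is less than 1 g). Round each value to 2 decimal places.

Scale factor relative to 1 L: 1.294.
sodium carbonate: 2.94 mmol/L × 106 mg/mmol × 1.294 L = 403.26 mg
L-arginine hydrochloride: 6.83 mmol/L × 210.7 g/mol × 1.294 L ÷ 1000 = 1.86 g
sodium nitrate: 5.66 g/L × 1.294 L = 7.32 g

sodium carbonate 403.26 mg; L-arginine hydrochloride 1.86 g; sodium nitrate 7.32 g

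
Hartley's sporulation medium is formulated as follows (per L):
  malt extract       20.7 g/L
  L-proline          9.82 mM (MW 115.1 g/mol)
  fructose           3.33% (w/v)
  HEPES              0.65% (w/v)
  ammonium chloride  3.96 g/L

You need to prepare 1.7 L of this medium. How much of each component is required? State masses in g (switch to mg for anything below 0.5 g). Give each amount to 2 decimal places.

malt extract 35.19 g; L-proline 1.92 g; fructose 56.61 g; HEPES 11.05 g; ammonium chloride 6.73 g

Scale factor relative to 1 L: 1.7.
malt extract: 20.7 g/L × 1.7 L = 35.19 g
L-proline: 9.82 mmol/L × 115.1 g/mol × 1.7 L ÷ 1000 = 1.92 g
fructose: 3.33% w/v = 33.3 g/L → 33.3 × 1.7 L = 56.61 g
HEPES: 0.65 g per 100 mL × 1700 mL ÷ 100 = 11.05 g
ammonium chloride: 3.96 g/L × 1.7 L = 6.73 g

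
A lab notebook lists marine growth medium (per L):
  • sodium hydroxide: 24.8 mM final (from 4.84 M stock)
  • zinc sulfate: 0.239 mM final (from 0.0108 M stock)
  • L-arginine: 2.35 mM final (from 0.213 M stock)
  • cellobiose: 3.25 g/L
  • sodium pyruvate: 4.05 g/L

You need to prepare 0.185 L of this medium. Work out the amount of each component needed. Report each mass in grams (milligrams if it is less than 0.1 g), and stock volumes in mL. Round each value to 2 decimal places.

sodium hydroxide 0.95 mL; zinc sulfate 4.09 mL; L-arginine 2.04 mL; cellobiose 0.60 g; sodium pyruvate 0.75 g

Working volume: 0.185 L.
sodium hydroxide: V = C2·V2/C1 = 24.8 mM × 185 mL ÷ 4840 mM = 0.95 mL
zinc sulfate: C1V1 = C2V2 → 0.239 mM × 185 mL ÷ 10.8 mM = 4.09 mL
L-arginine: dilute stock: 2.35 mM × 185 mL ÷ 213 mM = 2.04 mL
cellobiose: 3.25 g/L × 0.185 L = 0.60 g
sodium pyruvate: 4.05 g/L × 0.185 L = 0.75 g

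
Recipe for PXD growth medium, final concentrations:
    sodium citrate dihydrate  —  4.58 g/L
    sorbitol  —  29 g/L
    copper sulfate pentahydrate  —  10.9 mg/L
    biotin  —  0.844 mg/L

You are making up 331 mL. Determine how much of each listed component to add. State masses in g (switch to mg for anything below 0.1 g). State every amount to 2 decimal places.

Target volume = 331 mL = 0.331 L.
sodium citrate dihydrate: 4.58 g/L × 0.331 L = 1.52 g
sorbitol: 29 g/L × 0.331 L = 9.60 g
copper sulfate pentahydrate: 10.9 mg/L × 0.331 L = 3.61 mg
biotin: 0.844 mg/L × 0.331 L = 0.28 mg

sodium citrate dihydrate 1.52 g; sorbitol 9.60 g; copper sulfate pentahydrate 3.61 mg; biotin 0.28 mg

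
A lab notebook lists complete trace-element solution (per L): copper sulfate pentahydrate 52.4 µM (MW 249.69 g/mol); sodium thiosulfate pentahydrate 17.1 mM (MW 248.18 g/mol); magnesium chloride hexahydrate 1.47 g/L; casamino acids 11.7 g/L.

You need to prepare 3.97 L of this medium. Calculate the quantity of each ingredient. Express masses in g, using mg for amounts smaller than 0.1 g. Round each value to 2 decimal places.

copper sulfate pentahydrate 51.94 mg; sodium thiosulfate pentahydrate 16.85 g; magnesium chloride hexahydrate 5.84 g; casamino acids 46.45 g

Working volume: 3.97 L.
copper sulfate pentahydrate: 52.4 µmol/L × 249.69 g/mol × 3.97 L ÷ 1000 = 51.94 mg
sodium thiosulfate pentahydrate: 17.1 mmol/L × 248.18 g/mol × 3.97 L ÷ 1000 = 16.85 g
magnesium chloride hexahydrate: 1.47 g/L × 3.97 L = 5.84 g
casamino acids: 11.7 g/L × 3.97 L = 46.45 g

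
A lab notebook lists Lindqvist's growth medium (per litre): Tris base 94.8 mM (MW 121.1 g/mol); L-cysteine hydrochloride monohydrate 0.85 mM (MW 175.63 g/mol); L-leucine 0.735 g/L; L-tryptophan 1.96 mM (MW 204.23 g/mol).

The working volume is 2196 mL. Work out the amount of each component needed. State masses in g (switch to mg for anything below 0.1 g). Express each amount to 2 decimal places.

Tris base 25.21 g; L-cysteine hydrochloride monohydrate 0.33 g; L-leucine 1.61 g; L-tryptophan 0.88 g

Working volume: 2196 mL = 2.196 L.
Tris base: 94.8 mmol/L × 121.1 g/mol × 2.196 L ÷ 1000 = 25.21 g
L-cysteine hydrochloride monohydrate: 0.85 mmol/L × 175.63 g/mol × 2.196 L ÷ 1000 = 0.33 g
L-leucine: 0.735 g/L × 2.196 L = 1.61 g
L-tryptophan: 1.96 mmol/L × 204.23 g/mol × 2.196 L ÷ 1000 = 0.88 g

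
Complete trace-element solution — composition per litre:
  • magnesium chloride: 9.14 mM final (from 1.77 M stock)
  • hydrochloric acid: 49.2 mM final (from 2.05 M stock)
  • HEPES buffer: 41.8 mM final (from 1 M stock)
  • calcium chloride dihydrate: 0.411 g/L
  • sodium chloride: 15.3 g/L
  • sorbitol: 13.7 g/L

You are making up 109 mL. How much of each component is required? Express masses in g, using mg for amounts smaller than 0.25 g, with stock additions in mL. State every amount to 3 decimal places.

magnesium chloride 0.563 mL; hydrochloric acid 2.616 mL; HEPES buffer 4.556 mL; calcium chloride dihydrate 44.799 mg; sodium chloride 1.668 g; sorbitol 1.493 g

Scale factor relative to 1 L: 0.109.
magnesium chloride: V = C2·V2/C1 = 9.14 mM × 109 mL ÷ 1770 mM = 0.563 mL
hydrochloric acid: dilute stock: 49.2 mM × 109 mL ÷ 2050 mM = 2.616 mL
HEPES buffer: V = C2·V2/C1 = 41.8 mM × 109 mL ÷ 1000 mM = 4.556 mL
calcium chloride dihydrate: 0.411 g/L × 0.109 L = 0.044799 g = 44.799 mg
sodium chloride: 15.3 g/L × 0.109 L = 1.668 g
sorbitol: 13.7 g/L × 0.109 L = 1.493 g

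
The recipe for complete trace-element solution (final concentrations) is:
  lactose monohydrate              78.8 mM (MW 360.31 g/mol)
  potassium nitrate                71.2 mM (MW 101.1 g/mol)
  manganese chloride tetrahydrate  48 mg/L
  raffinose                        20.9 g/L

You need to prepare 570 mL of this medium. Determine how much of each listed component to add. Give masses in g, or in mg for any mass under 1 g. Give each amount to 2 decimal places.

Scale factor relative to 1 L: 0.57.
lactose monohydrate: 78.8 mmol/L × 360.31 g/mol × 0.57 L ÷ 1000 = 16.18 g
potassium nitrate: 71.2 mmol/L × 101.1 g/mol × 0.57 L ÷ 1000 = 4.10 g
manganese chloride tetrahydrate: 48 mg/L × 0.57 L = 27.36 mg
raffinose: 20.9 g/L × 0.57 L = 11.91 g

lactose monohydrate 16.18 g; potassium nitrate 4.10 g; manganese chloride tetrahydrate 27.36 mg; raffinose 11.91 g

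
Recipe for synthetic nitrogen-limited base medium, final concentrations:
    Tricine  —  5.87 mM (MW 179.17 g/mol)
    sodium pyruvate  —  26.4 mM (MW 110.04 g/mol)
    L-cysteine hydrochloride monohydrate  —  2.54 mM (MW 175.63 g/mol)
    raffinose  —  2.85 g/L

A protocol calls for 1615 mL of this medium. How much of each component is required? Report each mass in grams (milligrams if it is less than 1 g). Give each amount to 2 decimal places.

Tricine 1.70 g; sodium pyruvate 4.69 g; L-cysteine hydrochloride monohydrate 720.45 mg; raffinose 4.60 g

Working volume: 1615 mL = 1.615 L.
Tricine: 5.87 mmol/L × 179.17 g/mol × 1.615 L ÷ 1000 = 1.70 g
sodium pyruvate: 26.4 mmol/L × 110.04 g/mol × 1.615 L ÷ 1000 = 4.69 g
L-cysteine hydrochloride monohydrate: 2.54 mmol/L × 175.63 mg/mmol × 1.615 L = 720.45 mg
raffinose: 2.85 g/L × 1.615 L = 4.60 g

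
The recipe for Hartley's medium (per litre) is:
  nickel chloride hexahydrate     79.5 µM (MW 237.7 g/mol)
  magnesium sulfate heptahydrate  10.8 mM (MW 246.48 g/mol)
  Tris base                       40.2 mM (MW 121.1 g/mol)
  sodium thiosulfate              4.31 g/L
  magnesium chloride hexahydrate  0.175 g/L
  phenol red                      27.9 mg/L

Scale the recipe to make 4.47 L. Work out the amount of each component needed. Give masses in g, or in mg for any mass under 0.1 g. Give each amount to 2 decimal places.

nickel chloride hexahydrate 84.47 mg; magnesium sulfate heptahydrate 11.90 g; Tris base 21.76 g; sodium thiosulfate 19.27 g; magnesium chloride hexahydrate 0.78 g; phenol red 0.12 g

Scale factor relative to 1 L: 4.47.
nickel chloride hexahydrate: 79.5 µmol/L × 237.7 g/mol × 4.47 L ÷ 1000 = 84.47 mg
magnesium sulfate heptahydrate: 10.8 mmol/L × 246.48 g/mol × 4.47 L ÷ 1000 = 11.90 g
Tris base: 40.2 mmol/L × 121.1 g/mol × 4.47 L ÷ 1000 = 21.76 g
sodium thiosulfate: 4.31 g/L × 4.47 L = 19.27 g
magnesium chloride hexahydrate: 0.175 g/L × 4.47 L = 0.78 g
phenol red: 27.9 mg/L × 4.47 L = 124.713 mg = 0.12 g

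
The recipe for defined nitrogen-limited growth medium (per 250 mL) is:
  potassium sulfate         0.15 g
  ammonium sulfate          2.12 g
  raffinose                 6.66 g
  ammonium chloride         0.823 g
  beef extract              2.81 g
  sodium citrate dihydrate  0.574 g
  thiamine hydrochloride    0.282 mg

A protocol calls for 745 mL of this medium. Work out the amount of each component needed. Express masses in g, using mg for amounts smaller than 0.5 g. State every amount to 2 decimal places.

Ratio of target to recipe volume: 745 / 250 = 2.98.
potassium sulfate: 0.15 g × (745 mL / 250 mL) = 0.447 g = 447.00 mg
ammonium sulfate: 2.12 g × (745 mL / 250 mL) = 6.32 g
raffinose: 6.66 g × (745 mL / 250 mL) = 19.85 g
ammonium chloride: 0.823 g × (745 mL / 250 mL) = 2.45 g
beef extract: 2.81 g × (745 mL / 250 mL) = 8.37 g
sodium citrate dihydrate: 0.574 g × (745 mL / 250 mL) = 1.71 g
thiamine hydrochloride: 0.282 mg × (745 mL / 250 mL) = 0.84 mg

potassium sulfate 447.00 mg; ammonium sulfate 6.32 g; raffinose 19.85 g; ammonium chloride 2.45 g; beef extract 8.37 g; sodium citrate dihydrate 1.71 g; thiamine hydrochloride 0.84 mg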